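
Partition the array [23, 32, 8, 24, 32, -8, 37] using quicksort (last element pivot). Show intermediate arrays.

Partition 1: pivot=37 at index 6 -> [23, 32, 8, 24, 32, -8, 37]
Partition 2: pivot=-8 at index 0 -> [-8, 32, 8, 24, 32, 23, 37]
Partition 3: pivot=23 at index 2 -> [-8, 8, 23, 24, 32, 32, 37]
Partition 4: pivot=32 at index 5 -> [-8, 8, 23, 24, 32, 32, 37]
Partition 5: pivot=32 at index 4 -> [-8, 8, 23, 24, 32, 32, 37]


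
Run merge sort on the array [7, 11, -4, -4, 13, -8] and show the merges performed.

Divide and conquer:
  Merge [11] + [-4] -> [-4, 11]
  Merge [7] + [-4, 11] -> [-4, 7, 11]
  Merge [13] + [-8] -> [-8, 13]
  Merge [-4] + [-8, 13] -> [-8, -4, 13]
  Merge [-4, 7, 11] + [-8, -4, 13] -> [-8, -4, -4, 7, 11, 13]


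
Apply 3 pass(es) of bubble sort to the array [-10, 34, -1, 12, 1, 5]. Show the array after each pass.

After pass 1: [-10, -1, 12, 1, 5, 34] (4 swaps)
After pass 2: [-10, -1, 1, 5, 12, 34] (2 swaps)
After pass 3: [-10, -1, 1, 5, 12, 34] (0 swaps)
Total swaps: 6


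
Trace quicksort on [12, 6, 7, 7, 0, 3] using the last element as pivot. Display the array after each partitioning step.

Partition 1: pivot=3 at index 1 -> [0, 3, 7, 7, 12, 6]
Partition 2: pivot=6 at index 2 -> [0, 3, 6, 7, 12, 7]
Partition 3: pivot=7 at index 4 -> [0, 3, 6, 7, 7, 12]


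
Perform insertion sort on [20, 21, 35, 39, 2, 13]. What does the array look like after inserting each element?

First element 20 is already 'sorted'
Insert 21: shifted 0 elements -> [20, 21, 35, 39, 2, 13]
Insert 35: shifted 0 elements -> [20, 21, 35, 39, 2, 13]
Insert 39: shifted 0 elements -> [20, 21, 35, 39, 2, 13]
Insert 2: shifted 4 elements -> [2, 20, 21, 35, 39, 13]
Insert 13: shifted 4 elements -> [2, 13, 20, 21, 35, 39]


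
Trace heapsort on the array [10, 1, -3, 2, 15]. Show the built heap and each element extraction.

Build heap: [15, 10, -3, 2, 1]
Extract 15: [10, 2, -3, 1, 15]
Extract 10: [2, 1, -3, 10, 15]
Extract 2: [1, -3, 2, 10, 15]
Extract 1: [-3, 1, 2, 10, 15]


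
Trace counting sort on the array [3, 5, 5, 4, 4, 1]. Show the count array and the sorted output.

Count array: [0, 1, 0, 1, 2, 2]
(count[i] = number of elements equal to i)
Cumulative count: [0, 1, 1, 2, 4, 6]
Sorted: [1, 3, 4, 4, 5, 5]


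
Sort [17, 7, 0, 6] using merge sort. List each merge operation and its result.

Divide and conquer:
  Merge [17] + [7] -> [7, 17]
  Merge [0] + [6] -> [0, 6]
  Merge [7, 17] + [0, 6] -> [0, 6, 7, 17]


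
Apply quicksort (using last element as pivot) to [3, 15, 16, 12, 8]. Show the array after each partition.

Partition 1: pivot=8 at index 1 -> [3, 8, 16, 12, 15]
Partition 2: pivot=15 at index 3 -> [3, 8, 12, 15, 16]


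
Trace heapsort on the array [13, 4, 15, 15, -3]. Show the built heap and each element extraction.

Build heap: [15, 13, 15, 4, -3]
Extract 15: [15, 13, -3, 4, 15]
Extract 15: [13, 4, -3, 15, 15]
Extract 13: [4, -3, 13, 15, 15]
Extract 4: [-3, 4, 13, 15, 15]


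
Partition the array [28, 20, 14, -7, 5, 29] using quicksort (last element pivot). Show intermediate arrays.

Partition 1: pivot=29 at index 5 -> [28, 20, 14, -7, 5, 29]
Partition 2: pivot=5 at index 1 -> [-7, 5, 14, 28, 20, 29]
Partition 3: pivot=20 at index 3 -> [-7, 5, 14, 20, 28, 29]


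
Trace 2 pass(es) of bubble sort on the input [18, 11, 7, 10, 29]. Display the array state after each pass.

After pass 1: [11, 7, 10, 18, 29] (3 swaps)
After pass 2: [7, 10, 11, 18, 29] (2 swaps)
Total swaps: 5


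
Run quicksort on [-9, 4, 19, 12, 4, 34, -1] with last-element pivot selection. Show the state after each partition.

Partition 1: pivot=-1 at index 1 -> [-9, -1, 19, 12, 4, 34, 4]
Partition 2: pivot=4 at index 3 -> [-9, -1, 4, 4, 19, 34, 12]
Partition 3: pivot=12 at index 4 -> [-9, -1, 4, 4, 12, 34, 19]
Partition 4: pivot=19 at index 5 -> [-9, -1, 4, 4, 12, 19, 34]


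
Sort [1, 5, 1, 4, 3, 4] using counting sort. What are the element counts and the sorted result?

Count array: [0, 2, 0, 1, 2, 1]
(count[i] = number of elements equal to i)
Cumulative count: [0, 2, 2, 3, 5, 6]
Sorted: [1, 1, 3, 4, 4, 5]


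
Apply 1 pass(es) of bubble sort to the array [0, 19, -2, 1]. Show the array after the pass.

After pass 1: [0, -2, 1, 19] (2 swaps)
Total swaps: 2


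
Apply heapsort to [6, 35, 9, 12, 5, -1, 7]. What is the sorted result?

Build heap: [35, 12, 9, 6, 5, -1, 7]
Extract 35: [12, 7, 9, 6, 5, -1, 35]
Extract 12: [9, 7, -1, 6, 5, 12, 35]
Extract 9: [7, 6, -1, 5, 9, 12, 35]
Extract 7: [6, 5, -1, 7, 9, 12, 35]
Extract 6: [5, -1, 6, 7, 9, 12, 35]
Extract 5: [-1, 5, 6, 7, 9, 12, 35]


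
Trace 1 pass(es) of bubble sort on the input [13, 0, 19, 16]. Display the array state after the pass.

After pass 1: [0, 13, 16, 19] (2 swaps)
Total swaps: 2


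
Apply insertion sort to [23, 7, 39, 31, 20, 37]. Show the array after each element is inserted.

First element 23 is already 'sorted'
Insert 7: shifted 1 elements -> [7, 23, 39, 31, 20, 37]
Insert 39: shifted 0 elements -> [7, 23, 39, 31, 20, 37]
Insert 31: shifted 1 elements -> [7, 23, 31, 39, 20, 37]
Insert 20: shifted 3 elements -> [7, 20, 23, 31, 39, 37]
Insert 37: shifted 1 elements -> [7, 20, 23, 31, 37, 39]


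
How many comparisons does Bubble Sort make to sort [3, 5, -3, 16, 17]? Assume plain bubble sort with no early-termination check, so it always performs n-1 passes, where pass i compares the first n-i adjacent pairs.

Pass 1: compare adjacent pairs (0,1)..(3,4) = 4 comparison(s), 1 swap(s) -> [3, -3, 5, 16, 17]
Pass 2: compare adjacent pairs (0,1)..(2,3) = 3 comparison(s), 1 swap(s) -> [-3, 3, 5, 16, 17]
Pass 3: compare adjacent pairs (0,1)..(1,2) = 2 comparison(s), 0 swap(s) -> [-3, 3, 5, 16, 17]
Pass 4: compare adjacent pairs (0,1)..(0,1) = 1 comparison(s), 0 swap(s) -> [-3, 3, 5, 16, 17]
Total comparisons: 4 + 3 + 2 + 1 = 10


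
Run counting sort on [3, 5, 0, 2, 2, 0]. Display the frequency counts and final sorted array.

Count array: [2, 0, 2, 1, 0, 1]
(count[i] = number of elements equal to i)
Cumulative count: [2, 2, 4, 5, 5, 6]
Sorted: [0, 0, 2, 2, 3, 5]


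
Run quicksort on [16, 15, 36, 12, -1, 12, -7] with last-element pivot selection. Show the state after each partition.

Partition 1: pivot=-7 at index 0 -> [-7, 15, 36, 12, -1, 12, 16]
Partition 2: pivot=16 at index 5 -> [-7, 15, 12, -1, 12, 16, 36]
Partition 3: pivot=12 at index 3 -> [-7, 12, -1, 12, 15, 16, 36]
Partition 4: pivot=-1 at index 1 -> [-7, -1, 12, 12, 15, 16, 36]


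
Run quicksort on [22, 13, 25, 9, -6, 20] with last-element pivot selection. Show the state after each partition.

Partition 1: pivot=20 at index 3 -> [13, 9, -6, 20, 25, 22]
Partition 2: pivot=-6 at index 0 -> [-6, 9, 13, 20, 25, 22]
Partition 3: pivot=13 at index 2 -> [-6, 9, 13, 20, 25, 22]
Partition 4: pivot=22 at index 4 -> [-6, 9, 13, 20, 22, 25]


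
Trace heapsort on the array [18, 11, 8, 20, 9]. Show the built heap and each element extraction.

Build heap: [20, 18, 8, 11, 9]
Extract 20: [18, 11, 8, 9, 20]
Extract 18: [11, 9, 8, 18, 20]
Extract 11: [9, 8, 11, 18, 20]
Extract 9: [8, 9, 11, 18, 20]


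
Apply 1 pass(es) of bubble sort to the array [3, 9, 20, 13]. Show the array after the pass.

After pass 1: [3, 9, 13, 20] (1 swaps)
Total swaps: 1


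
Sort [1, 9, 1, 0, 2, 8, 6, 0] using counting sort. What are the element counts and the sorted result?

Count array: [2, 2, 1, 0, 0, 0, 1, 0, 1, 1]
(count[i] = number of elements equal to i)
Cumulative count: [2, 4, 5, 5, 5, 5, 6, 6, 7, 8]
Sorted: [0, 0, 1, 1, 2, 6, 8, 9]


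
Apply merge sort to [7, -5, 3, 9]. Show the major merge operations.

Divide and conquer:
  Merge [7] + [-5] -> [-5, 7]
  Merge [3] + [9] -> [3, 9]
  Merge [-5, 7] + [3, 9] -> [-5, 3, 7, 9]


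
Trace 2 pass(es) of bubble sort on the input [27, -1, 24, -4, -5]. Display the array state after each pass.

After pass 1: [-1, 24, -4, -5, 27] (4 swaps)
After pass 2: [-1, -4, -5, 24, 27] (2 swaps)
Total swaps: 6


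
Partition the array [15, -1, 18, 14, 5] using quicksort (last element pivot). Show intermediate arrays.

Partition 1: pivot=5 at index 1 -> [-1, 5, 18, 14, 15]
Partition 2: pivot=15 at index 3 -> [-1, 5, 14, 15, 18]


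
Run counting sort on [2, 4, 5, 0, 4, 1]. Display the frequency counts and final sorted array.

Count array: [1, 1, 1, 0, 2, 1]
(count[i] = number of elements equal to i)
Cumulative count: [1, 2, 3, 3, 5, 6]
Sorted: [0, 1, 2, 4, 4, 5]


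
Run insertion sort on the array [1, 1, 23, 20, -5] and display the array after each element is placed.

First element 1 is already 'sorted'
Insert 1: shifted 0 elements -> [1, 1, 23, 20, -5]
Insert 23: shifted 0 elements -> [1, 1, 23, 20, -5]
Insert 20: shifted 1 elements -> [1, 1, 20, 23, -5]
Insert -5: shifted 4 elements -> [-5, 1, 1, 20, 23]


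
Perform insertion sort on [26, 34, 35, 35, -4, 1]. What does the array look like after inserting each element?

First element 26 is already 'sorted'
Insert 34: shifted 0 elements -> [26, 34, 35, 35, -4, 1]
Insert 35: shifted 0 elements -> [26, 34, 35, 35, -4, 1]
Insert 35: shifted 0 elements -> [26, 34, 35, 35, -4, 1]
Insert -4: shifted 4 elements -> [-4, 26, 34, 35, 35, 1]
Insert 1: shifted 4 elements -> [-4, 1, 26, 34, 35, 35]


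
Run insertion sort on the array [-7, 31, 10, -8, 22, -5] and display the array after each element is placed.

First element -7 is already 'sorted'
Insert 31: shifted 0 elements -> [-7, 31, 10, -8, 22, -5]
Insert 10: shifted 1 elements -> [-7, 10, 31, -8, 22, -5]
Insert -8: shifted 3 elements -> [-8, -7, 10, 31, 22, -5]
Insert 22: shifted 1 elements -> [-8, -7, 10, 22, 31, -5]
Insert -5: shifted 3 elements -> [-8, -7, -5, 10, 22, 31]


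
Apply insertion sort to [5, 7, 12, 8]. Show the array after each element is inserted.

First element 5 is already 'sorted'
Insert 7: shifted 0 elements -> [5, 7, 12, 8]
Insert 12: shifted 0 elements -> [5, 7, 12, 8]
Insert 8: shifted 1 elements -> [5, 7, 8, 12]


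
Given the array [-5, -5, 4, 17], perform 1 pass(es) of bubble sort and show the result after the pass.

After pass 1: [-5, -5, 4, 17] (0 swaps)
Total swaps: 0


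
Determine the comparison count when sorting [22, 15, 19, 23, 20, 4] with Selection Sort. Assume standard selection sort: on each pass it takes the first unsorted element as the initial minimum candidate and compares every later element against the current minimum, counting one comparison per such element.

Pass 1: scan indices 1..5 for the minimum = 5 comparison(s); min is 4, place at index 0 -> [4, 15, 19, 23, 20, 22]
Pass 2: scan indices 2..5 for the minimum = 4 comparison(s); min is 15, place at index 1 -> [4, 15, 19, 23, 20, 22]
Pass 3: scan indices 3..5 for the minimum = 3 comparison(s); min is 19, place at index 2 -> [4, 15, 19, 23, 20, 22]
Pass 4: scan indices 4..5 for the minimum = 2 comparison(s); min is 20, place at index 3 -> [4, 15, 19, 20, 23, 22]
Pass 5: scan indices 5..5 for the minimum = 1 comparison(s); min is 22, place at index 4 -> [4, 15, 19, 20, 22, 23]
Selection sort always scans the whole unsorted suffix, so the count is (n-1) + (n-2) + ... + 1 = n(n-1)/2 = 6*5/2 = 15 regardless of the input order.
Total comparisons: 5 + 4 + 3 + 2 + 1 = 15


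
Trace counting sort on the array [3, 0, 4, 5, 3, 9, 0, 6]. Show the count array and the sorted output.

Count array: [2, 0, 0, 2, 1, 1, 1, 0, 0, 1]
(count[i] = number of elements equal to i)
Cumulative count: [2, 2, 2, 4, 5, 6, 7, 7, 7, 8]
Sorted: [0, 0, 3, 3, 4, 5, 6, 9]


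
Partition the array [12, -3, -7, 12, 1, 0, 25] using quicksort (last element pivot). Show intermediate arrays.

Partition 1: pivot=25 at index 6 -> [12, -3, -7, 12, 1, 0, 25]
Partition 2: pivot=0 at index 2 -> [-3, -7, 0, 12, 1, 12, 25]
Partition 3: pivot=-7 at index 0 -> [-7, -3, 0, 12, 1, 12, 25]
Partition 4: pivot=12 at index 5 -> [-7, -3, 0, 12, 1, 12, 25]
Partition 5: pivot=1 at index 3 -> [-7, -3, 0, 1, 12, 12, 25]


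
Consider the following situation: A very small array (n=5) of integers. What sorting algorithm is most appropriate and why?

Best choice: Insertion sort
Reason: For tiny inputs the O(n^2) overhead is negligible and insertion sort has minimal constant factors


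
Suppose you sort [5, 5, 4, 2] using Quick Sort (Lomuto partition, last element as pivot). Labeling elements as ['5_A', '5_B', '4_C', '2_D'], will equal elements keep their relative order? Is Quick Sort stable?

Trace Quick Sort on the labeled array (the key is the number; the letter only tracks identity):
  Partition indices 0..3 around pivot 2_D -> [2_D, 5_B, 4_C, 5_A]
  Partition indices 1..3 around pivot 5_A -> [2_D, 5_B, 4_C, 5_A]
  Partition indices 1..2 around pivot 4_C -> [2_D, 4_C, 5_B, 5_A]
Final order: [2_D, 4_C, 5_B, 5_A]
Equal keys:
  value 5: originally 5_A, 5_B; after sorting 5_B, 5_A -> order changed
Equal keys were reordered, so Quick Sort is not stable: partition swaps elements across long distances and can reorder equal keys. (One such input is enough; an unstable sort may happen to preserve order on other inputs, but it gives no guarantee.)
Answer: Not stable


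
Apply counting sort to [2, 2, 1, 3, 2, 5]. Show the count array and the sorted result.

Count array: [0, 1, 3, 1, 0, 1]
(count[i] = number of elements equal to i)
Cumulative count: [0, 1, 4, 5, 5, 6]
Sorted: [1, 2, 2, 2, 3, 5]


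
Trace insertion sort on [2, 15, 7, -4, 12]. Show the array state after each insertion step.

First element 2 is already 'sorted'
Insert 15: shifted 0 elements -> [2, 15, 7, -4, 12]
Insert 7: shifted 1 elements -> [2, 7, 15, -4, 12]
Insert -4: shifted 3 elements -> [-4, 2, 7, 15, 12]
Insert 12: shifted 1 elements -> [-4, 2, 7, 12, 15]


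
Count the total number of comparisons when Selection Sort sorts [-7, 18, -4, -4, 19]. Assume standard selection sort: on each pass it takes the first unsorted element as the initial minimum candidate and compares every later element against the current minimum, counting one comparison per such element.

Pass 1: scan indices 1..4 for the minimum = 4 comparison(s); min is -7, place at index 0 -> [-7, 18, -4, -4, 19]
Pass 2: scan indices 2..4 for the minimum = 3 comparison(s); min is -4, place at index 1 -> [-7, -4, 18, -4, 19]
Pass 3: scan indices 3..4 for the minimum = 2 comparison(s); min is -4, place at index 2 -> [-7, -4, -4, 18, 19]
Pass 4: scan indices 4..4 for the minimum = 1 comparison(s); min is 18, place at index 3 -> [-7, -4, -4, 18, 19]
Selection sort always scans the whole unsorted suffix, so the count is (n-1) + (n-2) + ... + 1 = n(n-1)/2 = 5*4/2 = 10 regardless of the input order.
Total comparisons: 4 + 3 + 2 + 1 = 10


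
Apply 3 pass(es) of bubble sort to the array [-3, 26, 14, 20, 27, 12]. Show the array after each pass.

After pass 1: [-3, 14, 20, 26, 12, 27] (3 swaps)
After pass 2: [-3, 14, 20, 12, 26, 27] (1 swaps)
After pass 3: [-3, 14, 12, 20, 26, 27] (1 swaps)
Total swaps: 5


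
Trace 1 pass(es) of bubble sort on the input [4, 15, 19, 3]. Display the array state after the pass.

After pass 1: [4, 15, 3, 19] (1 swaps)
Total swaps: 1


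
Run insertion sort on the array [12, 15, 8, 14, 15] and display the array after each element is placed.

First element 12 is already 'sorted'
Insert 15: shifted 0 elements -> [12, 15, 8, 14, 15]
Insert 8: shifted 2 elements -> [8, 12, 15, 14, 15]
Insert 14: shifted 1 elements -> [8, 12, 14, 15, 15]
Insert 15: shifted 0 elements -> [8, 12, 14, 15, 15]


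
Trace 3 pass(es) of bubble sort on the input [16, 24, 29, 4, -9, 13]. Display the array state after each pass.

After pass 1: [16, 24, 4, -9, 13, 29] (3 swaps)
After pass 2: [16, 4, -9, 13, 24, 29] (3 swaps)
After pass 3: [4, -9, 13, 16, 24, 29] (3 swaps)
Total swaps: 9


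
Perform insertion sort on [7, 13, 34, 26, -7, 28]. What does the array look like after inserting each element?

First element 7 is already 'sorted'
Insert 13: shifted 0 elements -> [7, 13, 34, 26, -7, 28]
Insert 34: shifted 0 elements -> [7, 13, 34, 26, -7, 28]
Insert 26: shifted 1 elements -> [7, 13, 26, 34, -7, 28]
Insert -7: shifted 4 elements -> [-7, 7, 13, 26, 34, 28]
Insert 28: shifted 1 elements -> [-7, 7, 13, 26, 28, 34]


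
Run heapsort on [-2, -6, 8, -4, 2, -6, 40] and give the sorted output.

Build heap: [40, 2, 8, -4, -6, -6, -2]
Extract 40: [8, 2, -2, -4, -6, -6, 40]
Extract 8: [2, -4, -2, -6, -6, 8, 40]
Extract 2: [-2, -4, -6, -6, 2, 8, 40]
Extract -2: [-4, -6, -6, -2, 2, 8, 40]
Extract -4: [-6, -6, -4, -2, 2, 8, 40]
Extract -6: [-6, -6, -4, -2, 2, 8, 40]


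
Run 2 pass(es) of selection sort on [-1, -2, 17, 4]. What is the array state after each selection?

Pass 1: Select minimum -2 at index 1, swap -> [-2, -1, 17, 4]
Pass 2: Select minimum -1 at index 1, swap -> [-2, -1, 17, 4]


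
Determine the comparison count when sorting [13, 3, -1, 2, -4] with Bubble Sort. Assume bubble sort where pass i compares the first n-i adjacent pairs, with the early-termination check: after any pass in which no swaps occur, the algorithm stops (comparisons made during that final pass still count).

Pass 1: compare adjacent pairs (0,1)..(3,4) = 4 comparison(s), 4 swap(s) -> [3, -1, 2, -4, 13]
Pass 2: compare adjacent pairs (0,1)..(2,3) = 3 comparison(s), 3 swap(s) -> [-1, 2, -4, 3, 13]
Pass 3: compare adjacent pairs (0,1)..(1,2) = 2 comparison(s), 1 swap(s) -> [-1, -4, 2, 3, 13]
Pass 4: compare adjacent pairs (0,1)..(0,1) = 1 comparison(s), 1 swap(s) -> [-4, -1, 2, 3, 13]
Every pass made at least one swap, so all n-1 passes run.
Total comparisons: 4 + 3 + 2 + 1 = 10


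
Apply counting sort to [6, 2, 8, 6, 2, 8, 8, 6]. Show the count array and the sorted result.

Count array: [0, 0, 2, 0, 0, 0, 3, 0, 3]
(count[i] = number of elements equal to i)
Cumulative count: [0, 0, 2, 2, 2, 2, 5, 5, 8]
Sorted: [2, 2, 6, 6, 6, 8, 8, 8]


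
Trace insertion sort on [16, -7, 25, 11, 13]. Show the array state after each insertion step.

First element 16 is already 'sorted'
Insert -7: shifted 1 elements -> [-7, 16, 25, 11, 13]
Insert 25: shifted 0 elements -> [-7, 16, 25, 11, 13]
Insert 11: shifted 2 elements -> [-7, 11, 16, 25, 13]
Insert 13: shifted 2 elements -> [-7, 11, 13, 16, 25]


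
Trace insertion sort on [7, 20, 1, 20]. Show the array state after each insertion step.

First element 7 is already 'sorted'
Insert 20: shifted 0 elements -> [7, 20, 1, 20]
Insert 1: shifted 2 elements -> [1, 7, 20, 20]
Insert 20: shifted 0 elements -> [1, 7, 20, 20]


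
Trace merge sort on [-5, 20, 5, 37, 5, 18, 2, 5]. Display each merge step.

Divide and conquer:
  Merge [-5] + [20] -> [-5, 20]
  Merge [5] + [37] -> [5, 37]
  Merge [-5, 20] + [5, 37] -> [-5, 5, 20, 37]
  Merge [5] + [18] -> [5, 18]
  Merge [2] + [5] -> [2, 5]
  Merge [5, 18] + [2, 5] -> [2, 5, 5, 18]
  Merge [-5, 5, 20, 37] + [2, 5, 5, 18] -> [-5, 2, 5, 5, 5, 18, 20, 37]


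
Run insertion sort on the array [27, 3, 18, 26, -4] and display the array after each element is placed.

First element 27 is already 'sorted'
Insert 3: shifted 1 elements -> [3, 27, 18, 26, -4]
Insert 18: shifted 1 elements -> [3, 18, 27, 26, -4]
Insert 26: shifted 1 elements -> [3, 18, 26, 27, -4]
Insert -4: shifted 4 elements -> [-4, 3, 18, 26, 27]


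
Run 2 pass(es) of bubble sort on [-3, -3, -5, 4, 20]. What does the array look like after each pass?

After pass 1: [-3, -5, -3, 4, 20] (1 swaps)
After pass 2: [-5, -3, -3, 4, 20] (1 swaps)
Total swaps: 2


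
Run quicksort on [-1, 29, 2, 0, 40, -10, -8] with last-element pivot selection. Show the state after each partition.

Partition 1: pivot=-8 at index 1 -> [-10, -8, 2, 0, 40, -1, 29]
Partition 2: pivot=29 at index 5 -> [-10, -8, 2, 0, -1, 29, 40]
Partition 3: pivot=-1 at index 2 -> [-10, -8, -1, 0, 2, 29, 40]
Partition 4: pivot=2 at index 4 -> [-10, -8, -1, 0, 2, 29, 40]


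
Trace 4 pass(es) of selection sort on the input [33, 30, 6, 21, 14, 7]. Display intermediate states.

Pass 1: Select minimum 6 at index 2, swap -> [6, 30, 33, 21, 14, 7]
Pass 2: Select minimum 7 at index 5, swap -> [6, 7, 33, 21, 14, 30]
Pass 3: Select minimum 14 at index 4, swap -> [6, 7, 14, 21, 33, 30]
Pass 4: Select minimum 21 at index 3, swap -> [6, 7, 14, 21, 33, 30]


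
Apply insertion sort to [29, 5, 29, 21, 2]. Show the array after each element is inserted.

First element 29 is already 'sorted'
Insert 5: shifted 1 elements -> [5, 29, 29, 21, 2]
Insert 29: shifted 0 elements -> [5, 29, 29, 21, 2]
Insert 21: shifted 2 elements -> [5, 21, 29, 29, 2]
Insert 2: shifted 4 elements -> [2, 5, 21, 29, 29]


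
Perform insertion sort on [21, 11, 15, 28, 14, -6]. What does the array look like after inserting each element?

First element 21 is already 'sorted'
Insert 11: shifted 1 elements -> [11, 21, 15, 28, 14, -6]
Insert 15: shifted 1 elements -> [11, 15, 21, 28, 14, -6]
Insert 28: shifted 0 elements -> [11, 15, 21, 28, 14, -6]
Insert 14: shifted 3 elements -> [11, 14, 15, 21, 28, -6]
Insert -6: shifted 5 elements -> [-6, 11, 14, 15, 21, 28]


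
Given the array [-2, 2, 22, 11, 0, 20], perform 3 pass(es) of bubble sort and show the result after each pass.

After pass 1: [-2, 2, 11, 0, 20, 22] (3 swaps)
After pass 2: [-2, 2, 0, 11, 20, 22] (1 swaps)
After pass 3: [-2, 0, 2, 11, 20, 22] (1 swaps)
Total swaps: 5


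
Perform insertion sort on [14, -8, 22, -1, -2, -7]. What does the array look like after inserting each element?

First element 14 is already 'sorted'
Insert -8: shifted 1 elements -> [-8, 14, 22, -1, -2, -7]
Insert 22: shifted 0 elements -> [-8, 14, 22, -1, -2, -7]
Insert -1: shifted 2 elements -> [-8, -1, 14, 22, -2, -7]
Insert -2: shifted 3 elements -> [-8, -2, -1, 14, 22, -7]
Insert -7: shifted 4 elements -> [-8, -7, -2, -1, 14, 22]


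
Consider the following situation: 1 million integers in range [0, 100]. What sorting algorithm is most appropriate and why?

Best choice: Counting sort
Reason: O(n + k) where k=100 is small; linear time beats O(n log n)


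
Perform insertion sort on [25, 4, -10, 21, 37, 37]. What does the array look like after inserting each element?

First element 25 is already 'sorted'
Insert 4: shifted 1 elements -> [4, 25, -10, 21, 37, 37]
Insert -10: shifted 2 elements -> [-10, 4, 25, 21, 37, 37]
Insert 21: shifted 1 elements -> [-10, 4, 21, 25, 37, 37]
Insert 37: shifted 0 elements -> [-10, 4, 21, 25, 37, 37]
Insert 37: shifted 0 elements -> [-10, 4, 21, 25, 37, 37]


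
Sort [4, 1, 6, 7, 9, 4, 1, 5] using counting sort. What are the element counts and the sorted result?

Count array: [0, 2, 0, 0, 2, 1, 1, 1, 0, 1]
(count[i] = number of elements equal to i)
Cumulative count: [0, 2, 2, 2, 4, 5, 6, 7, 7, 8]
Sorted: [1, 1, 4, 4, 5, 6, 7, 9]


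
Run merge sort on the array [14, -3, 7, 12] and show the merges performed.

Divide and conquer:
  Merge [14] + [-3] -> [-3, 14]
  Merge [7] + [12] -> [7, 12]
  Merge [-3, 14] + [7, 12] -> [-3, 7, 12, 14]


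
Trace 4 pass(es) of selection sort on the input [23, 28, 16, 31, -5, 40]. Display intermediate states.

Pass 1: Select minimum -5 at index 4, swap -> [-5, 28, 16, 31, 23, 40]
Pass 2: Select minimum 16 at index 2, swap -> [-5, 16, 28, 31, 23, 40]
Pass 3: Select minimum 23 at index 4, swap -> [-5, 16, 23, 31, 28, 40]
Pass 4: Select minimum 28 at index 4, swap -> [-5, 16, 23, 28, 31, 40]


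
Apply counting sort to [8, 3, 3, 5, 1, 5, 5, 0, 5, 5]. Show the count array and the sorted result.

Count array: [1, 1, 0, 2, 0, 5, 0, 0, 1]
(count[i] = number of elements equal to i)
Cumulative count: [1, 2, 2, 4, 4, 9, 9, 9, 10]
Sorted: [0, 1, 3, 3, 5, 5, 5, 5, 5, 8]


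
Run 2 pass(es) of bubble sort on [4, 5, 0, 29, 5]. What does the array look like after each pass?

After pass 1: [4, 0, 5, 5, 29] (2 swaps)
After pass 2: [0, 4, 5, 5, 29] (1 swaps)
Total swaps: 3


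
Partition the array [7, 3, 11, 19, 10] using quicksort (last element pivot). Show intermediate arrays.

Partition 1: pivot=10 at index 2 -> [7, 3, 10, 19, 11]
Partition 2: pivot=3 at index 0 -> [3, 7, 10, 19, 11]
Partition 3: pivot=11 at index 3 -> [3, 7, 10, 11, 19]


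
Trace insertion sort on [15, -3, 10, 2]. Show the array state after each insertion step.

First element 15 is already 'sorted'
Insert -3: shifted 1 elements -> [-3, 15, 10, 2]
Insert 10: shifted 1 elements -> [-3, 10, 15, 2]
Insert 2: shifted 2 elements -> [-3, 2, 10, 15]


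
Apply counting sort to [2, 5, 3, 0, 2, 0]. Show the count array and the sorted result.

Count array: [2, 0, 2, 1, 0, 1]
(count[i] = number of elements equal to i)
Cumulative count: [2, 2, 4, 5, 5, 6]
Sorted: [0, 0, 2, 2, 3, 5]


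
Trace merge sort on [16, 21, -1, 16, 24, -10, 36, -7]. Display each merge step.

Divide and conquer:
  Merge [16] + [21] -> [16, 21]
  Merge [-1] + [16] -> [-1, 16]
  Merge [16, 21] + [-1, 16] -> [-1, 16, 16, 21]
  Merge [24] + [-10] -> [-10, 24]
  Merge [36] + [-7] -> [-7, 36]
  Merge [-10, 24] + [-7, 36] -> [-10, -7, 24, 36]
  Merge [-1, 16, 16, 21] + [-10, -7, 24, 36] -> [-10, -7, -1, 16, 16, 21, 24, 36]


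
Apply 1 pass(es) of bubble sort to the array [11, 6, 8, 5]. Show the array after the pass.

After pass 1: [6, 8, 5, 11] (3 swaps)
Total swaps: 3


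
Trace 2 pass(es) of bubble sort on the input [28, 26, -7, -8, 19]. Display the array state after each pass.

After pass 1: [26, -7, -8, 19, 28] (4 swaps)
After pass 2: [-7, -8, 19, 26, 28] (3 swaps)
Total swaps: 7


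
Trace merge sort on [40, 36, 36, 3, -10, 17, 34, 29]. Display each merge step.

Divide and conquer:
  Merge [40] + [36] -> [36, 40]
  Merge [36] + [3] -> [3, 36]
  Merge [36, 40] + [3, 36] -> [3, 36, 36, 40]
  Merge [-10] + [17] -> [-10, 17]
  Merge [34] + [29] -> [29, 34]
  Merge [-10, 17] + [29, 34] -> [-10, 17, 29, 34]
  Merge [3, 36, 36, 40] + [-10, 17, 29, 34] -> [-10, 3, 17, 29, 34, 36, 36, 40]


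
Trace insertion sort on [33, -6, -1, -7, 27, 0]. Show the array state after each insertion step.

First element 33 is already 'sorted'
Insert -6: shifted 1 elements -> [-6, 33, -1, -7, 27, 0]
Insert -1: shifted 1 elements -> [-6, -1, 33, -7, 27, 0]
Insert -7: shifted 3 elements -> [-7, -6, -1, 33, 27, 0]
Insert 27: shifted 1 elements -> [-7, -6, -1, 27, 33, 0]
Insert 0: shifted 2 elements -> [-7, -6, -1, 0, 27, 33]


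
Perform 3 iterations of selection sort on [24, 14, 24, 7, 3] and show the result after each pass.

Pass 1: Select minimum 3 at index 4, swap -> [3, 14, 24, 7, 24]
Pass 2: Select minimum 7 at index 3, swap -> [3, 7, 24, 14, 24]
Pass 3: Select minimum 14 at index 3, swap -> [3, 7, 14, 24, 24]


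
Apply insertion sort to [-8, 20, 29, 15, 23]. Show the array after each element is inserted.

First element -8 is already 'sorted'
Insert 20: shifted 0 elements -> [-8, 20, 29, 15, 23]
Insert 29: shifted 0 elements -> [-8, 20, 29, 15, 23]
Insert 15: shifted 2 elements -> [-8, 15, 20, 29, 23]
Insert 23: shifted 1 elements -> [-8, 15, 20, 23, 29]


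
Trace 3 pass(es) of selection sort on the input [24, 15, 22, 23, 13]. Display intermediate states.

Pass 1: Select minimum 13 at index 4, swap -> [13, 15, 22, 23, 24]
Pass 2: Select minimum 15 at index 1, swap -> [13, 15, 22, 23, 24]
Pass 3: Select minimum 22 at index 2, swap -> [13, 15, 22, 23, 24]


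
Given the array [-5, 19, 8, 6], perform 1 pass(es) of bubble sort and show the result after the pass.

After pass 1: [-5, 8, 6, 19] (2 swaps)
Total swaps: 2


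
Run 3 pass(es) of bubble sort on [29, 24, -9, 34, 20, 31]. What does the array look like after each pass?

After pass 1: [24, -9, 29, 20, 31, 34] (4 swaps)
After pass 2: [-9, 24, 20, 29, 31, 34] (2 swaps)
After pass 3: [-9, 20, 24, 29, 31, 34] (1 swaps)
Total swaps: 7


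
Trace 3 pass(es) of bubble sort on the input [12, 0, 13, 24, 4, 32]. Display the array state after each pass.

After pass 1: [0, 12, 13, 4, 24, 32] (2 swaps)
After pass 2: [0, 12, 4, 13, 24, 32] (1 swaps)
After pass 3: [0, 4, 12, 13, 24, 32] (1 swaps)
Total swaps: 4


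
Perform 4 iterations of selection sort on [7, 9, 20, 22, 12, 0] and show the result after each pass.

Pass 1: Select minimum 0 at index 5, swap -> [0, 9, 20, 22, 12, 7]
Pass 2: Select minimum 7 at index 5, swap -> [0, 7, 20, 22, 12, 9]
Pass 3: Select minimum 9 at index 5, swap -> [0, 7, 9, 22, 12, 20]
Pass 4: Select minimum 12 at index 4, swap -> [0, 7, 9, 12, 22, 20]


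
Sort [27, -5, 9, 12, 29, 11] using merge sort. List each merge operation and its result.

Divide and conquer:
  Merge [-5] + [9] -> [-5, 9]
  Merge [27] + [-5, 9] -> [-5, 9, 27]
  Merge [29] + [11] -> [11, 29]
  Merge [12] + [11, 29] -> [11, 12, 29]
  Merge [-5, 9, 27] + [11, 12, 29] -> [-5, 9, 11, 12, 27, 29]


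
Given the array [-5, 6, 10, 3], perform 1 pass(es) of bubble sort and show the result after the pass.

After pass 1: [-5, 6, 3, 10] (1 swaps)
Total swaps: 1


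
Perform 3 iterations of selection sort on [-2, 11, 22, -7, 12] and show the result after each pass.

Pass 1: Select minimum -7 at index 3, swap -> [-7, 11, 22, -2, 12]
Pass 2: Select minimum -2 at index 3, swap -> [-7, -2, 22, 11, 12]
Pass 3: Select minimum 11 at index 3, swap -> [-7, -2, 11, 22, 12]


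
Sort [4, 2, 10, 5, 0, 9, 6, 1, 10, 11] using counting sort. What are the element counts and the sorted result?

Count array: [1, 1, 1, 0, 1, 1, 1, 0, 0, 1, 2, 1]
(count[i] = number of elements equal to i)
Cumulative count: [1, 2, 3, 3, 4, 5, 6, 6, 6, 7, 9, 10]
Sorted: [0, 1, 2, 4, 5, 6, 9, 10, 10, 11]


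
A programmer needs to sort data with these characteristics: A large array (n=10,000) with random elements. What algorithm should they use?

Best choice: Quicksort or Mergesort
Reason: Both have O(n log n) average case; quicksort has lower constant factors


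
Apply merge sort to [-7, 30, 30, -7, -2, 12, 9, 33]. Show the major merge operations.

Divide and conquer:
  Merge [-7] + [30] -> [-7, 30]
  Merge [30] + [-7] -> [-7, 30]
  Merge [-7, 30] + [-7, 30] -> [-7, -7, 30, 30]
  Merge [-2] + [12] -> [-2, 12]
  Merge [9] + [33] -> [9, 33]
  Merge [-2, 12] + [9, 33] -> [-2, 9, 12, 33]
  Merge [-7, -7, 30, 30] + [-2, 9, 12, 33] -> [-7, -7, -2, 9, 12, 30, 30, 33]


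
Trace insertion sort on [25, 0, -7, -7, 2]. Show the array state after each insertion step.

First element 25 is already 'sorted'
Insert 0: shifted 1 elements -> [0, 25, -7, -7, 2]
Insert -7: shifted 2 elements -> [-7, 0, 25, -7, 2]
Insert -7: shifted 2 elements -> [-7, -7, 0, 25, 2]
Insert 2: shifted 1 elements -> [-7, -7, 0, 2, 25]


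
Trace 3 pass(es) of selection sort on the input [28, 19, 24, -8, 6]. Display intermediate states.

Pass 1: Select minimum -8 at index 3, swap -> [-8, 19, 24, 28, 6]
Pass 2: Select minimum 6 at index 4, swap -> [-8, 6, 24, 28, 19]
Pass 3: Select minimum 19 at index 4, swap -> [-8, 6, 19, 28, 24]


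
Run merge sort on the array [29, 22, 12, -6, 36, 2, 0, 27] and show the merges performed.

Divide and conquer:
  Merge [29] + [22] -> [22, 29]
  Merge [12] + [-6] -> [-6, 12]
  Merge [22, 29] + [-6, 12] -> [-6, 12, 22, 29]
  Merge [36] + [2] -> [2, 36]
  Merge [0] + [27] -> [0, 27]
  Merge [2, 36] + [0, 27] -> [0, 2, 27, 36]
  Merge [-6, 12, 22, 29] + [0, 2, 27, 36] -> [-6, 0, 2, 12, 22, 27, 29, 36]


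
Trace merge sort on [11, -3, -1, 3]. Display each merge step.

Divide and conquer:
  Merge [11] + [-3] -> [-3, 11]
  Merge [-1] + [3] -> [-1, 3]
  Merge [-3, 11] + [-1, 3] -> [-3, -1, 3, 11]


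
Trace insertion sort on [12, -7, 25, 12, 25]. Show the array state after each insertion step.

First element 12 is already 'sorted'
Insert -7: shifted 1 elements -> [-7, 12, 25, 12, 25]
Insert 25: shifted 0 elements -> [-7, 12, 25, 12, 25]
Insert 12: shifted 1 elements -> [-7, 12, 12, 25, 25]
Insert 25: shifted 0 elements -> [-7, 12, 12, 25, 25]


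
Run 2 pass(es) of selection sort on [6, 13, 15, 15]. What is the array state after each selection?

Pass 1: Select minimum 6 at index 0, swap -> [6, 13, 15, 15]
Pass 2: Select minimum 13 at index 1, swap -> [6, 13, 15, 15]


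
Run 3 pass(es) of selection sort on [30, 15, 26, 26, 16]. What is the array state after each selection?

Pass 1: Select minimum 15 at index 1, swap -> [15, 30, 26, 26, 16]
Pass 2: Select minimum 16 at index 4, swap -> [15, 16, 26, 26, 30]
Pass 3: Select minimum 26 at index 2, swap -> [15, 16, 26, 26, 30]


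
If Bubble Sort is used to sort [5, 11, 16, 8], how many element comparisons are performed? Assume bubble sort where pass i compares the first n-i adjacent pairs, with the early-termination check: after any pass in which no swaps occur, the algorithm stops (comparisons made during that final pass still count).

Pass 1: compare adjacent pairs (0,1)..(2,3) = 3 comparison(s), 1 swap(s) -> [5, 11, 8, 16]
Pass 2: compare adjacent pairs (0,1)..(1,2) = 2 comparison(s), 1 swap(s) -> [5, 8, 11, 16]
Pass 3: compare adjacent pairs (0,1)..(0,1) = 1 comparison(s), 0 swap(s) -> [5, 8, 11, 16]
No swaps in this pass, so bubble sort stops here.
Total comparisons: 3 + 2 + 1 = 6


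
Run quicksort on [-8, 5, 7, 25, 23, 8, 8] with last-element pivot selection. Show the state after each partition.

Partition 1: pivot=8 at index 4 -> [-8, 5, 7, 8, 8, 25, 23]
Partition 2: pivot=8 at index 3 -> [-8, 5, 7, 8, 8, 25, 23]
Partition 3: pivot=7 at index 2 -> [-8, 5, 7, 8, 8, 25, 23]
Partition 4: pivot=5 at index 1 -> [-8, 5, 7, 8, 8, 25, 23]
Partition 5: pivot=23 at index 5 -> [-8, 5, 7, 8, 8, 23, 25]


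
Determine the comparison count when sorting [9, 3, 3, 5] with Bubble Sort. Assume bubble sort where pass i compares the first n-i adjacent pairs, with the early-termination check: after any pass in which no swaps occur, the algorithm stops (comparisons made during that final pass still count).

Pass 1: compare adjacent pairs (0,1)..(2,3) = 3 comparison(s), 3 swap(s) -> [3, 3, 5, 9]
Pass 2: compare adjacent pairs (0,1)..(1,2) = 2 comparison(s), 0 swap(s) -> [3, 3, 5, 9]
No swaps in this pass, so bubble sort stops here.
Total comparisons: 3 + 2 = 5


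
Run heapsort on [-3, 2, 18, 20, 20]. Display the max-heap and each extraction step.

Build heap: [20, 20, 18, 2, -3]
Extract 20: [20, 2, 18, -3, 20]
Extract 20: [18, 2, -3, 20, 20]
Extract 18: [2, -3, 18, 20, 20]
Extract 2: [-3, 2, 18, 20, 20]


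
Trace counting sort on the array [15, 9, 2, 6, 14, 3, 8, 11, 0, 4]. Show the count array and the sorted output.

Count array: [1, 0, 1, 1, 1, 0, 1, 0, 1, 1, 0, 1, 0, 0, 1, 1]
(count[i] = number of elements equal to i)
Cumulative count: [1, 1, 2, 3, 4, 4, 5, 5, 6, 7, 7, 8, 8, 8, 9, 10]
Sorted: [0, 2, 3, 4, 6, 8, 9, 11, 14, 15]


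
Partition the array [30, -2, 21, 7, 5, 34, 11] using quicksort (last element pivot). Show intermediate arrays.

Partition 1: pivot=11 at index 3 -> [-2, 7, 5, 11, 21, 34, 30]
Partition 2: pivot=5 at index 1 -> [-2, 5, 7, 11, 21, 34, 30]
Partition 3: pivot=30 at index 5 -> [-2, 5, 7, 11, 21, 30, 34]


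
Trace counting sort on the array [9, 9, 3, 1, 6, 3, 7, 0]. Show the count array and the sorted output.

Count array: [1, 1, 0, 2, 0, 0, 1, 1, 0, 2]
(count[i] = number of elements equal to i)
Cumulative count: [1, 2, 2, 4, 4, 4, 5, 6, 6, 8]
Sorted: [0, 1, 3, 3, 6, 7, 9, 9]


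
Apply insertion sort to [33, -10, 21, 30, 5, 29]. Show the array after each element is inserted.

First element 33 is already 'sorted'
Insert -10: shifted 1 elements -> [-10, 33, 21, 30, 5, 29]
Insert 21: shifted 1 elements -> [-10, 21, 33, 30, 5, 29]
Insert 30: shifted 1 elements -> [-10, 21, 30, 33, 5, 29]
Insert 5: shifted 3 elements -> [-10, 5, 21, 30, 33, 29]
Insert 29: shifted 2 elements -> [-10, 5, 21, 29, 30, 33]


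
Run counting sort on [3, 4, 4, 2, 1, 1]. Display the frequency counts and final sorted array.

Count array: [0, 2, 1, 1, 2]
(count[i] = number of elements equal to i)
Cumulative count: [0, 2, 3, 4, 6]
Sorted: [1, 1, 2, 3, 4, 4]


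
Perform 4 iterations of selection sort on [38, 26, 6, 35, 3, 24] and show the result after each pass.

Pass 1: Select minimum 3 at index 4, swap -> [3, 26, 6, 35, 38, 24]
Pass 2: Select minimum 6 at index 2, swap -> [3, 6, 26, 35, 38, 24]
Pass 3: Select minimum 24 at index 5, swap -> [3, 6, 24, 35, 38, 26]
Pass 4: Select minimum 26 at index 5, swap -> [3, 6, 24, 26, 38, 35]


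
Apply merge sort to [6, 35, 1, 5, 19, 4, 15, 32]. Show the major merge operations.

Divide and conquer:
  Merge [6] + [35] -> [6, 35]
  Merge [1] + [5] -> [1, 5]
  Merge [6, 35] + [1, 5] -> [1, 5, 6, 35]
  Merge [19] + [4] -> [4, 19]
  Merge [15] + [32] -> [15, 32]
  Merge [4, 19] + [15, 32] -> [4, 15, 19, 32]
  Merge [1, 5, 6, 35] + [4, 15, 19, 32] -> [1, 4, 5, 6, 15, 19, 32, 35]


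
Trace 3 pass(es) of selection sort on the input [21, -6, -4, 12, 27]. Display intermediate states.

Pass 1: Select minimum -6 at index 1, swap -> [-6, 21, -4, 12, 27]
Pass 2: Select minimum -4 at index 2, swap -> [-6, -4, 21, 12, 27]
Pass 3: Select minimum 12 at index 3, swap -> [-6, -4, 12, 21, 27]


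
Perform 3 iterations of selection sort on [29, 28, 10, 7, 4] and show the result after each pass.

Pass 1: Select minimum 4 at index 4, swap -> [4, 28, 10, 7, 29]
Pass 2: Select minimum 7 at index 3, swap -> [4, 7, 10, 28, 29]
Pass 3: Select minimum 10 at index 2, swap -> [4, 7, 10, 28, 29]


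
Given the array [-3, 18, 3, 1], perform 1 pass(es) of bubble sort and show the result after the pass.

After pass 1: [-3, 3, 1, 18] (2 swaps)
Total swaps: 2


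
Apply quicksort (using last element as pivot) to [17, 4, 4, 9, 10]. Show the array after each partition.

Partition 1: pivot=10 at index 3 -> [4, 4, 9, 10, 17]
Partition 2: pivot=9 at index 2 -> [4, 4, 9, 10, 17]
Partition 3: pivot=4 at index 1 -> [4, 4, 9, 10, 17]


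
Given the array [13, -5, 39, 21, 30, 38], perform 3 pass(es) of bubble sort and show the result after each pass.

After pass 1: [-5, 13, 21, 30, 38, 39] (4 swaps)
After pass 2: [-5, 13, 21, 30, 38, 39] (0 swaps)
After pass 3: [-5, 13, 21, 30, 38, 39] (0 swaps)
Total swaps: 4


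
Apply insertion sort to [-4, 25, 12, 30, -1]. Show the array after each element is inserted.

First element -4 is already 'sorted'
Insert 25: shifted 0 elements -> [-4, 25, 12, 30, -1]
Insert 12: shifted 1 elements -> [-4, 12, 25, 30, -1]
Insert 30: shifted 0 elements -> [-4, 12, 25, 30, -1]
Insert -1: shifted 3 elements -> [-4, -1, 12, 25, 30]


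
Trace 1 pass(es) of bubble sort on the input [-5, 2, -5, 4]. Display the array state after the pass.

After pass 1: [-5, -5, 2, 4] (1 swaps)
Total swaps: 1


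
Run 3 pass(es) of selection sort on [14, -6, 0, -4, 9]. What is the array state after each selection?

Pass 1: Select minimum -6 at index 1, swap -> [-6, 14, 0, -4, 9]
Pass 2: Select minimum -4 at index 3, swap -> [-6, -4, 0, 14, 9]
Pass 3: Select minimum 0 at index 2, swap -> [-6, -4, 0, 14, 9]


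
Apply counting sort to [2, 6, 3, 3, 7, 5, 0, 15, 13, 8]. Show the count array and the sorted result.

Count array: [1, 0, 1, 2, 0, 1, 1, 1, 1, 0, 0, 0, 0, 1, 0, 1]
(count[i] = number of elements equal to i)
Cumulative count: [1, 1, 2, 4, 4, 5, 6, 7, 8, 8, 8, 8, 8, 9, 9, 10]
Sorted: [0, 2, 3, 3, 5, 6, 7, 8, 13, 15]


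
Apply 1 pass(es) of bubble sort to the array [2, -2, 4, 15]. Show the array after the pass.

After pass 1: [-2, 2, 4, 15] (1 swaps)
Total swaps: 1


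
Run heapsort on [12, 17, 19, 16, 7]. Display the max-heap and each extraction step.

Build heap: [19, 17, 12, 16, 7]
Extract 19: [17, 16, 12, 7, 19]
Extract 17: [16, 7, 12, 17, 19]
Extract 16: [12, 7, 16, 17, 19]
Extract 12: [7, 12, 16, 17, 19]


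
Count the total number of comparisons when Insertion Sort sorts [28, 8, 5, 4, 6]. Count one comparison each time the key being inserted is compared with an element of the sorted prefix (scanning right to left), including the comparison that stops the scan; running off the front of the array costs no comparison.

Insert 8: 28 > 8 (shift), reached front = 1 comparison(s) -> [8, 28, 5, 4, 6]
Insert 5: 28 > 5 (shift), 8 > 5 (shift), reached front = 2 comparison(s) -> [5, 8, 28, 4, 6]
Insert 4: 28 > 4 (shift), 8 > 4 (shift), 5 > 4 (shift), reached front = 3 comparison(s) -> [4, 5, 8, 28, 6]
Insert 6: 28 > 6 (shift), 8 > 6 (shift), 5 <= 6 (stop) = 3 comparison(s) -> [4, 5, 6, 8, 28]
Total comparisons: 1 + 2 + 3 + 3 = 9
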